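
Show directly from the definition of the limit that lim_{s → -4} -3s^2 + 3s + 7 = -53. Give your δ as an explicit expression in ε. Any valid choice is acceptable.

δ = min(1, ε/30)

Let ε > 0. We want δ > 0 such that 0 < |s + 4| < δ implies |(-3s^2 + 3s + 7) + 53| < ε.
(-3s^2 + 3s + 7) + 53 = -3s^2 + 3s + 60 = (s + 4)(-3s + 15).
So |(-3s^2 + 3s + 7) + 53| = |s + 4|·|-3s + 15|.
Require δ ≤ 1. Then |s + 4| < 1 gives |s| < 5, and by the triangle inequality |-3s + 15| ≤ 3·5 + 15 = 30.
Hence |(-3s^2 + 3s + 7) + 53| ≤ 30|s + 4| < ε provided |s + 4| < ε/30.
Take δ = min(1, ε/30). Then 0 < |s + 4| < δ gives both |s + 4| < 1 and |s + 4| < ε/30, so |(-3s^2 + 3s + 7) + 53| < ε.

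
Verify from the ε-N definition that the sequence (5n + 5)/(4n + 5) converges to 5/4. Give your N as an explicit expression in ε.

Let ε > 0 be given. For n ≥ 1, |(5n + 5)/(4n + 5) − (5/4)| = |-5|/(4(4n + 5)) = 5/(4(4n + 5)).
Since 4n + 5 ≥ 4n for n ≥ 1, this is ≤ 5/(4·4n) = (5/16)/n.
So |(5n + 5)/(4n + 5) − (5/4)| < ε whenever n > (5/16)/ε.
Take N = (5/16)/ε. If n > N then |(5n + 5)/(4n + 5) − (5/4)| ≤ (5/16)/n < ε.

N = (5/16)/ε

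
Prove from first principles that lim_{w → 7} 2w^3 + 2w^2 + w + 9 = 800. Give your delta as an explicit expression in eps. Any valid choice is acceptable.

delta = min(1, eps/369)

Fix eps > 0. We want delta > 0 such that 0 < |w − 7| < delta implies |(2w^3 + 2w^2 + w + 9) − 800| < eps.
(2w^3 + 2w^2 + w + 9) − 800 = 2w^3 + 2w^2 + w - 791 = (w − 7)(2w^2 + 16w + 113).
So |(2w^3 + 2w^2 + w + 9) − 800| = |w − 7|·|2w^2 + 16w + 113|.
Assume first that |w − 7| < 1, so |w| < 8. Then |2w^2 + 16w + 113| ≤ 2·8^2 + 16·8 + 113 = 369.
Hence |(2w^3 + 2w^2 + w + 9) − 800| ≤ 369|w − 7| < eps provided |w − 7| < eps/369.
Take delta = min(1, eps/369). Then 0 < |w − 7| < delta gives both |w − 7| < 1 and |w − 7| < eps/369, so |(2w^3 + 2w^2 + w + 9) − 800| < eps.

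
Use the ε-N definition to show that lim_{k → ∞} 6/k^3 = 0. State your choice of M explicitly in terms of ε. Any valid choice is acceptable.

Suppose ε > 0. For k ≥ 1, |6/k^3 − 0| = 6/k^3.
6/k^3 < ε ⇔ k^3 > 6/ε ⇔ k > (6/ε)^{1/3}.
Take M = (6/ε)^{1/3}. Then k > M implies 6/k^3 < ε.

M = (6/ε)^{1/3}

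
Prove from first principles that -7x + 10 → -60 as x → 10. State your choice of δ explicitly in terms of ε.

Let ε > 0 be given. We need δ > 0 so that 0 < |x − 10| < δ implies |(-7x + 10) + 60| < ε.
|(-7x + 10) + 60| = |-7x + 70| = 7|x − 10|.
So 7|x − 10| < ε exactly when |x − 10| < ε/7.
Choosing δ = ε/7 gives |(-7x + 10) + 60| = 7|x − 10| < ε whenever |x − 10| < δ.

δ = ε/7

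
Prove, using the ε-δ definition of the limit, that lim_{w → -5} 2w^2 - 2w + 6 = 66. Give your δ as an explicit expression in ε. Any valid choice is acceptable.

Let ε > 0. We want δ > 0 such that 0 < |w + 5| < δ implies |(2w^2 - 2w + 6) − 66| < ε.
(2w^2 - 2w + 6) − 66 = 2w^2 - 2w - 60 = (w + 5)(2w - 12).
So |(2w^2 - 2w + 6) − 66| = |w + 5|·|2w - 12|.
Require δ ≤ 1. Then |w + 5| < 1 gives |w| < 6, and by the triangle inequality |2w - 12| ≤ 2·6 + 12 = 24.
Hence |(2w^2 - 2w + 6) − 66| ≤ 24|w + 5| < ε provided |w + 5| < ε/24.
Take δ = min(1, ε/24). Then 0 < |w + 5| < δ gives both |w + 5| < 1 and |w + 5| < ε/24, so |(2w^2 - 2w + 6) − 66| < ε.

δ = min(1, ε/24)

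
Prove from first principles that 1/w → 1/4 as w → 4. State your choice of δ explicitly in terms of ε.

δ = min(2, 8ε)

Fix ε > 0. We seek δ > 0 such that 0 < |w − 4| < δ implies |1/w − (1/4)| < ε.
|1/w − (1/4)| = |4 − w|/(4·|w|) = |w − 4|/(4|w|).
Require δ ≤ 2 so that |w| > 4 − 2 = 2, hence 4|w| > 8.
Then |1/w − (1/4)| < |w − 4|/8, which is < ε when |w − 4| < 8ε.
Take δ = min(2, 8ε). Then 0 < |w − 4| < δ gives both |w − 4| < 2 and |w − 4| < 8ε, so |1/w − (1/4)| < ε.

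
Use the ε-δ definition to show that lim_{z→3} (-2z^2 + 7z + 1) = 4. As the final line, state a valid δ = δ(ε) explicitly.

δ = min(1, ε/9)

Let ε > 0. We want δ > 0 such that 0 < |z − 3| < δ implies |(-2z^2 + 7z + 1) − 4| < ε.
(-2z^2 + 7z + 1) − 4 = -2z^2 + 7z - 3 = (z − 3)(-2z + 1).
So |(-2z^2 + 7z + 1) − 4| = |z − 3|·|-2z + 1|.
Require δ ≤ 1. Then |z − 3| < 1 gives |z| < 4, and by the triangle inequality |-2z + 1| ≤ 2·4 + 1 = 9.
Hence |(-2z^2 + 7z + 1) − 4| ≤ 9|z − 3| < ε provided |z − 3| < ε/9.
Choosing δ = min(1, ε/9) ensures both conditions, hence |(-2z^2 + 7z + 1) − 4| < ε.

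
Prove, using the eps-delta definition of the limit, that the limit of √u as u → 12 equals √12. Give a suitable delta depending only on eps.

delta = min(12, √12·eps)

Let eps > 0 be given. We want delta > 0 such that 0 < |u − 12| < delta implies |√u − √12| < eps.
Multiplying by the conjugate, |√u − √12| = |u − 12|/(√u + √12).
Restrict delta ≤ 12 so that |u − 12| < 12 forces u > 0, and then √u + √12 > √12.
Hence |√u − √12| < |u − 12|/√12, which is < eps once |u − 12| < √12·eps.
Take delta = min(12, √12·eps). If 0 < |u − 12| < delta then u > 0 and |√u − √12| < |u − 12|/√12 < eps.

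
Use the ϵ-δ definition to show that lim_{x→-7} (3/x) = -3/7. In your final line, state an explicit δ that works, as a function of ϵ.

Let ϵ > 0 be given. We seek δ > 0 such that 0 < |x + 7| < δ implies |3/x + 3/7| < ϵ.
|3/x + 3/7| = 3·|-7 − x|/(7·|x|) = 3|x + 7|/(7|x|).
Restrict δ ≤ 7/2. Then |x + 7| < 7/2 gives |x| > 7/2, so 7|x| > 49/2.
Then |3/x + 3/7| < 3|x + 7|/(49/2), which is < ϵ when |x + 7| < (49/6)ϵ.
Take δ = min(7/2, (49/6)ϵ). Then 0 < |x + 7| < δ gives both |x + 7| < 7/2 and |x + 7| < (49/6)ϵ, so |3/x + 3/7| < ϵ.

δ = min(7/2, (49/6)ϵ)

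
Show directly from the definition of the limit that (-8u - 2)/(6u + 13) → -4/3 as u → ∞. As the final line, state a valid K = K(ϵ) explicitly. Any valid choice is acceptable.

K = (23/9)/ϵ

Suppose ϵ > 0. We seek K > 0 such that u > K implies |(-8u - 2)/(6u + 13) + 4/3| < ϵ.
(-8u - 2)/(6u + 13) + 4/3 = (6(-8u - 2) − (-8)(6u + 13)) / (6(6u + 13)) = 92/(6(6u + 13)).
For u > 0 we have 6u + 13 > 6u, so |(-8u - 2)/(6u + 13) + 4/3| = 92/(6(6u + 13)) < 92/(6·6u) = (23/9)/u.
Thus |(-8u - 2)/(6u + 13) + 4/3| < ϵ whenever u > (23/9)/ϵ.
Take K = (23/9)/ϵ. If u > K then |(-8u - 2)/(6u + 13) + 4/3| < (23/9)/u < ϵ.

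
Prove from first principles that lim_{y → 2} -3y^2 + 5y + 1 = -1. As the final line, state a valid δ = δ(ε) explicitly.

Let ε > 0 be given. We want δ > 0 such that 0 < |y − 2| < δ implies |(-3y^2 + 5y + 1) + 1| < ε.
(-3y^2 + 5y + 1) + 1 = -3y^2 + 5y + 2 = (y − 2)(-3y - 1).
So |(-3y^2 + 5y + 1) + 1| = |y − 2|·|-3y - 1|.
Require δ ≤ 1. Then |y − 2| < 1 gives |y| < 3, and by the triangle inequality |-3y - 1| ≤ 3·3 + 1 = 10.
Hence |(-3y^2 + 5y + 1) + 1| ≤ 10|y − 2| < ε provided |y − 2| < ε/10.
Take δ = min(1, ε/10). Then 0 < |y − 2| < δ gives both |y − 2| < 1 and |y − 2| < ε/10, so |(-3y^2 + 5y + 1) + 1| < ε.

δ = min(1, ε/10)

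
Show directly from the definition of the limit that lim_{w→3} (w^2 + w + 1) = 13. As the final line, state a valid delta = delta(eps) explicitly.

delta = min(2, eps/9)

Fix eps > 0. We want delta > 0 such that 0 < |w − 3| < delta implies |(w^2 + w + 1) − 13| < eps.
(w^2 + w + 1) − 13 = w^2 + w - 12 = (w − 3)(w + 4).
So |(w^2 + w + 1) − 13| = |w − 3|·|w + 4|.
Require delta ≤ 2. Then |w − 3| < 2 gives |w| < 5, and by the triangle inequality |w + 4| ≤ 5 + 4 = 9.
Hence |(w^2 + w + 1) − 13| ≤ 9|w − 3| < eps provided |w − 3| < eps/9.
Take delta = min(2, eps/9). Then 0 < |w − 3| < delta gives both |w − 3| < 2 and |w − 3| < eps/9, so |(w^2 + w + 1) − 13| < eps.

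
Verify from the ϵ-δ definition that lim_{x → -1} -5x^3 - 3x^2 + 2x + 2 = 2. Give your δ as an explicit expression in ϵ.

Let ϵ > 0 be given. We want δ > 0 such that 0 < |x + 1| < δ implies |(-5x^3 - 3x^2 + 2x + 2) − 2| < ϵ.
(-5x^3 - 3x^2 + 2x + 2) − 2 = -5x^3 - 3x^2 + 2x = (x + 1)(-5x^2 + 2x).
So |(-5x^3 - 3x^2 + 2x + 2) − 2| = |x + 1|·|-5x^2 + 2x|.
Require δ ≤ 1. Then |x + 1| < 1 gives |x| < 2, and by the triangle inequality |-5x^2 + 2x| ≤ 5·2^2 + 2·2 = 24.
Hence |(-5x^3 - 3x^2 + 2x + 2) − 2| ≤ 24|x + 1| < ϵ provided |x + 1| < ϵ/24.
Choosing δ = min(1, ϵ/24) ensures both conditions, hence |(-5x^3 - 3x^2 + 2x + 2) − 2| < ϵ.

δ = min(1, ϵ/24)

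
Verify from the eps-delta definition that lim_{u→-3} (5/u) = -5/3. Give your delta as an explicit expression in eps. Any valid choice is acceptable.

Suppose eps > 0. We seek delta > 0 such that 0 < |u + 3| < delta implies |5/u + 5/3| < eps.
|5/u + 5/3| = 5·|-3 − u|/(3·|u|) = 5|u + 3|/(3|u|).
Restrict delta ≤ 3/2. Then |u + 3| < 3/2 gives |u| > 3/2, so 3|u| > 9/2.
Then |5/u + 5/3| < 5|u + 3|/(9/2), which is < eps when |u + 3| < (9/10)eps.
Take delta = min(3/2, (9/10)eps). Then 0 < |u + 3| < delta gives both |u + 3| < 3/2 and |u + 3| < (9/10)eps, so |5/u + 5/3| < eps.

delta = min(3/2, (9/10)eps)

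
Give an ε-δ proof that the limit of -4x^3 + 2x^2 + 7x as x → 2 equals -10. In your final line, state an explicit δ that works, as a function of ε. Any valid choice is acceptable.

Let ε > 0. We want δ > 0 such that 0 < |x − 2| < δ implies |(-4x^3 + 2x^2 + 7x) + 10| < ε.
(-4x^3 + 2x^2 + 7x) + 10 = -4x^3 + 2x^2 + 7x + 10 = (x − 2)(-4x^2 - 6x - 5).
So |(-4x^3 + 2x^2 + 7x) + 10| = |x − 2|·|-4x^2 - 6x - 5|.
Require δ ≤ 1. Then |x − 2| < 1 gives |x| < 3, and by the triangle inequality |-4x^2 - 6x - 5| ≤ 4·3^2 + 6·3 + 5 = 59.
Hence |(-4x^3 + 2x^2 + 7x) + 10| ≤ 59|x − 2| < ε provided |x − 2| < ε/59.
Choosing δ = min(1, ε/59) ensures both conditions, hence |(-4x^3 + 2x^2 + 7x) + 10| < ε.

δ = min(1, ε/59)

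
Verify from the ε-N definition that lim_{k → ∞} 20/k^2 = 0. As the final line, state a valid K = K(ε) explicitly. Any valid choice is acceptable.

Fix ε > 0. For k ≥ 1, |20/k^2 − 0| = 20/k^2.
20/k^2 < ε ⇔ k^2 > 20/ε ⇔ k > (20/ε)^{1/2}.
Take K = (20/ε)^{1/2}. Then k > K implies 20/k^2 < ε.

K = (20/ε)^{1/2}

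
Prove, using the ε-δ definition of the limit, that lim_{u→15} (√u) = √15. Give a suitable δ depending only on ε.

δ = min(15, √15·ε)

Let ε > 0 be given. We want δ > 0 such that 0 < |u − 15| < δ implies |√u − √15| < ε.
Rationalise: √u − √15 = (u − 15)/(√u + √15), so |√u − √15| = |u − 15|/(√u + √15).
Restrict δ ≤ 15 so that |u − 15| < 15 forces u > 0, and then √u + √15 > √15.
Hence |√u − √15| < |u − 15|/√15, which is < ε once |u − 15| < √15·ε.
Take δ = min(15, √15·ε). If 0 < |u − 15| < δ then u > 0 and |√u − √15| < |u − 15|/√15 < ε.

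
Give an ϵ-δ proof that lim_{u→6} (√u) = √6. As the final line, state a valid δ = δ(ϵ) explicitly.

δ = min(6, √6·ϵ)

Suppose ϵ > 0. We want δ > 0 such that 0 < |u − 6| < δ implies |√u − √6| < ϵ.
Rationalise: √u − √6 = (u − 6)/(√u + √6), so |√u − √6| = |u − 6|/(√u + √6).
Restrict δ ≤ 6 so that |u − 6| < 6 forces u > 0, and then √u + √6 > √6.
Hence |√u − √6| < |u − 6|/√6, which is < ϵ once |u − 6| < √6·ϵ.
Take δ = min(6, √6·ϵ). If 0 < |u − 6| < δ then u > 0 and |√u − √6| < |u − 6|/√6 < ϵ.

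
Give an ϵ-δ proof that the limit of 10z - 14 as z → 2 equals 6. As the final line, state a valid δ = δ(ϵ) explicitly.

δ = ϵ/10

Suppose ϵ > 0. We need δ > 0 so that 0 < |z − 2| < δ implies |(10z - 14) − 6| < ϵ.
Since (10z - 14) − 6 = 10(z − 2), we have |(10z - 14) − 6| = 10|z − 2|.
Thus it suffices that |z − 2| < ϵ/10.
Take δ = ϵ/10. If 0 < |z − 2| < δ then |(10z - 14) − 6| = 10|z − 2| < 10·(ϵ/10) = ϵ.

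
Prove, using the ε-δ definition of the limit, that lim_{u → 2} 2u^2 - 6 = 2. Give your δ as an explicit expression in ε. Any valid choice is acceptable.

Let ε > 0 be given. We want δ > 0 such that 0 < |u − 2| < δ implies |(2u^2 - 6) − 2| < ε.
(2u^2 - 6) − 2 = 2u^2 - 8 = (u − 2)(2u + 4).
So |(2u^2 - 6) − 2| = |u − 2|·|2u + 4|.
Assume first that |u − 2| < 1, so |u| < 3. Then |2u + 4| ≤ 2·3 + 4 = 10.
Hence |(2u^2 - 6) − 2| ≤ 10|u − 2| < ε provided |u − 2| < ε/10.
Choosing δ = min(1, ε/10) ensures both conditions, hence |(2u^2 - 6) − 2| < ε.

δ = min(1, ε/10)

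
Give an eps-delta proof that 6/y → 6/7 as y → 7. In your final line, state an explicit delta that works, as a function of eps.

Let eps > 0. We seek delta > 0 such that 0 < |y − 7| < delta implies |6/y − (6/7)| < eps.
|6/y − (6/7)| = 6·|7 − y|/(7·|y|) = 6|y − 7|/(7|y|).
Restrict delta ≤ 7/2. Then |y − 7| < 7/2 gives |y| > 7/2, so 7|y| > 49/2.
Then |6/y − (6/7)| < 6|y − 7|/(49/2), which is < eps when |y − 7| < (49/12)eps.
Take delta = min(7/2, (49/12)eps). Then 0 < |y − 7| < delta gives both |y − 7| < 7/2 and |y − 7| < (49/12)eps, so |6/y − (6/7)| < eps.

delta = min(7/2, (49/12)eps)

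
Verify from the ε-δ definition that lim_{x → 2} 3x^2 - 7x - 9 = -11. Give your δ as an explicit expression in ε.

δ = min(1, ε/10)

Fix ε > 0. We want δ > 0 such that 0 < |x − 2| < δ implies |(3x^2 - 7x - 9) + 11| < ε.
(3x^2 - 7x - 9) + 11 = 3x^2 - 7x + 2 = (x − 2)(3x - 1).
So |(3x^2 - 7x - 9) + 11| = |x − 2|·|3x - 1|.
Assume first that |x − 2| < 1, so |x| < 3. Then |3x - 1| ≤ 3·3 + 1 = 10.
Hence |(3x^2 - 7x - 9) + 11| ≤ 10|x − 2| < ε provided |x − 2| < ε/10.
Take δ = min(1, ε/10). Then 0 < |x − 2| < δ gives both |x − 2| < 1 and |x − 2| < ε/10, so |(3x^2 - 7x - 9) + 11| < ε.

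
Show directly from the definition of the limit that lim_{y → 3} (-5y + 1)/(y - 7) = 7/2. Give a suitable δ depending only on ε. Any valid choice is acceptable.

Let ε > 0 be given. We want δ > 0 with 0 < |y − 3| < δ ⇒ |(-5y + 1)/(y - 7) − (7/2)| < ε.
Combining over a common denominator, (-5y + 1)/(y - 7) − (7/2) = [(-5y + 1)·(-4) − (-14)·(y - 7)] / [(-4)·(y - 7)] = 34(y − 3) / ((-4)(y - 7)).
So |(-5y + 1)/(y - 7) − (7/2)| = 34|y − 3| / (4·|y − 7|).
Restrict δ ≤ 2. Then |y − 3| < 2 gives |y − 7| = |(y − 3) + (-4)| ≥ 4 − 2 = 2.
Hence |(-5y + 1)/(y - 7) − (7/2)| < 34|y − 3|/(4·2) = (17/4)|y − 3|, which is < ε once |y − 3| < (4/17)ε.
Take δ = min(2, (4/17)ε). Then 0 < |y − 3| < δ forces both bounds, so |(-5y + 1)/(y - 7) − (7/2)| < ε.

δ = min(2, (4/17)ε)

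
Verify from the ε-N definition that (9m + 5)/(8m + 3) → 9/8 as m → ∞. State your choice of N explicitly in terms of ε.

N = (13/64)/ε

Let ε > 0 be given. For m ≥ 1, |(9m + 5)/(8m + 3) − (9/8)| = |13|/(8(8m + 3)) = 13/(8(8m + 3)).
Since 8m + 3 ≥ 8m for m ≥ 1, this is ≤ 13/(8·8m) = (13/64)/m.
So |(9m + 5)/(8m + 3) − (9/8)| < ε whenever m > (13/64)/ε.
Take N = (13/64)/ε. If m > N then |(9m + 5)/(8m + 3) − (9/8)| ≤ (13/64)/m < ε.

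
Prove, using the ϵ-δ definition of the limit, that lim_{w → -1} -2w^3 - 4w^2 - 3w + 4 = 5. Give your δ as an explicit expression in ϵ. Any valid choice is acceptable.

Let ϵ > 0 be given. We want δ > 0 such that 0 < |w + 1| < δ implies |(-2w^3 - 4w^2 - 3w + 4) − 5| < ϵ.
(-2w^3 - 4w^2 - 3w + 4) − 5 = -2w^3 - 4w^2 - 3w - 1 = (w + 1)(-2w^2 - 2w - 1).
So |(-2w^3 - 4w^2 - 3w + 4) − 5| = |w + 1|·|-2w^2 - 2w - 1|.
Require δ ≤ 1. Then |w + 1| < 1 gives |w| < 2, and by the triangle inequality |-2w^2 - 2w - 1| ≤ 2·2^2 + 2·2 + 1 = 13.
Hence |(-2w^3 - 4w^2 - 3w + 4) − 5| ≤ 13|w + 1| < ϵ provided |w + 1| < ϵ/13.
Take δ = min(1, ϵ/13). Then 0 < |w + 1| < δ gives both |w + 1| < 1 and |w + 1| < ϵ/13, so |(-2w^3 - 4w^2 - 3w + 4) − 5| < ϵ.

δ = min(1, ϵ/13)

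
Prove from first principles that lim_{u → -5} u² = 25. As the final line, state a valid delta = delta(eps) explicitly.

delta = min(2, eps/12)

Suppose eps > 0. We seek delta > 0 with 0 < |u + 5| < delta ⇒ |u² − 25| < eps.
Factor: u² − 25 = (u + 5)(u - 5), so |u² − 25| = |u + 5|·|u - 5|.
Restrict delta ≤ 2. Then |u + 5| < 2 gives |u| < 7, so by the triangle inequality |u - 5| ≤ 7 + 5 = 12.
Hence |u² − 25| ≤ 12|u + 5|, which is < eps once |u + 5| < eps/12.
Take delta = min(2, eps/12). If 0 < |u + 5| < delta then both bounds hold and |u² − 25| ≤ 12|u + 5| < 12·(eps/12) = eps.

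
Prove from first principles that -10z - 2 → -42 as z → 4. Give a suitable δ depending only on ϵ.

δ = ϵ/10

Fix ϵ > 0. We need δ > 0 so that 0 < |z − 4| < δ implies |(-10z - 2) + 42| < ϵ.
|(-10z - 2) + 42| = |-10z + 40| = 10|z − 4|.
Thus it suffices that |z − 4| < ϵ/10.
Take δ = ϵ/10. If 0 < |z − 4| < δ then |(-10z - 2) + 42| = 10|z − 4| < 10·(ϵ/10) = ϵ.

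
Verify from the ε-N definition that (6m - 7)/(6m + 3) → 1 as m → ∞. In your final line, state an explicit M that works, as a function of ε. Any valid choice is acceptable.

Let ε > 0 be given. For m ≥ 1, |(6m - 7)/(6m + 3) − 1| = |-60|/(6(6m + 3)) = 60/(6(6m + 3)).
Since 6m + 3 ≥ 6m for m ≥ 1, this is ≤ 60/(6·6m) = (5/3)/m.
So |(6m - 7)/(6m + 3) − 1| < ε whenever m > (5/3)/ε.
Take M = (5/3)/ε. If m > M then |(6m - 7)/(6m + 3) − 1| ≤ (5/3)/m < ε.

M = (5/3)/ε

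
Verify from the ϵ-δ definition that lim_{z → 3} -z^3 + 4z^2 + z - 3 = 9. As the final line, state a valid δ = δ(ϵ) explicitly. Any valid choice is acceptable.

δ = min(1, ϵ/24)

Let ϵ > 0 be given. We want δ > 0 such that 0 < |z − 3| < δ implies |(-z^3 + 4z^2 + z - 3) − 9| < ϵ.
(-z^3 + 4z^2 + z - 3) − 9 = -z^3 + 4z^2 + z - 12 = (z − 3)(-z^2 + z + 4).
So |(-z^3 + 4z^2 + z - 3) − 9| = |z − 3|·|-z^2 + z + 4|.
Assume first that |z − 3| < 1, so |z| < 4. Then |-z^2 + z + 4| ≤ 4^2 + 4 + 4 = 24.
Hence |(-z^3 + 4z^2 + z - 3) − 9| ≤ 24|z − 3| < ϵ provided |z − 3| < ϵ/24.
Choosing δ = min(1, ϵ/24) ensures both conditions, hence |(-z^3 + 4z^2 + z - 3) − 9| < ϵ.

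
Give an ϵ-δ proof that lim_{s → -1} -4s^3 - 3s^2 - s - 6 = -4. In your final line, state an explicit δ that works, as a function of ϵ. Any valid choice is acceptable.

δ = min(1, ϵ/20)

Let ϵ > 0. We want δ > 0 such that 0 < |s + 1| < δ implies |(-4s^3 - 3s^2 - s - 6) + 4| < ϵ.
(-4s^3 - 3s^2 - s - 6) + 4 = -4s^3 - 3s^2 - s - 2 = (s + 1)(-4s^2 + s - 2).
So |(-4s^3 - 3s^2 - s - 6) + 4| = |s + 1|·|-4s^2 + s - 2|.
Assume first that |s + 1| < 1, so |s| < 2. Then |-4s^2 + s - 2| ≤ 4·2^2 + 2 + 2 = 20.
Hence |(-4s^3 - 3s^2 - s - 6) + 4| ≤ 20|s + 1| < ϵ provided |s + 1| < ϵ/20.
Choosing δ = min(1, ϵ/20) ensures both conditions, hence |(-4s^3 - 3s^2 - s - 6) + 4| < ϵ.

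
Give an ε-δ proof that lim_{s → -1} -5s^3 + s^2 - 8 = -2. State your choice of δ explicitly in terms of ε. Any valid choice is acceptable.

δ = min(2, ε/69)

Let ε > 0 be given. We want δ > 0 such that 0 < |s + 1| < δ implies |(-5s^3 + s^2 - 8) + 2| < ε.
(-5s^3 + s^2 - 8) + 2 = -5s^3 + s^2 - 6 = (s + 1)(-5s^2 + 6s - 6).
So |(-5s^3 + s^2 - 8) + 2| = |s + 1|·|-5s^2 + 6s - 6|.
Require δ ≤ 2. Then |s + 1| < 2 gives |s| < 3, and by the triangle inequality |-5s^2 + 6s - 6| ≤ 5·3^2 + 6·3 + 6 = 69.
Hence |(-5s^3 + s^2 - 8) + 2| ≤ 69|s + 1| < ε provided |s + 1| < ε/69.
Choosing δ = min(2, ε/69) ensures both conditions, hence |(-5s^3 + s^2 - 8) + 2| < ε.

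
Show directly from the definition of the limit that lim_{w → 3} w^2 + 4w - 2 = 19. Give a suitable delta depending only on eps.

Let eps > 0. We want delta > 0 such that 0 < |w − 3| < delta implies |(w^2 + 4w - 2) − 19| < eps.
(w^2 + 4w - 2) − 19 = w^2 + 4w - 21 = (w − 3)(w + 7).
So |(w^2 + 4w - 2) − 19| = |w − 3|·|w + 7|.
Assume first that |w − 3| < 1, so |w| < 4. Then |w + 7| ≤ 4 + 7 = 11.
Hence |(w^2 + 4w - 2) − 19| ≤ 11|w − 3| < eps provided |w − 3| < eps/11.
Choosing delta = min(1, eps/11) ensures both conditions, hence |(w^2 + 4w - 2) − 19| < eps.

delta = min(1, eps/11)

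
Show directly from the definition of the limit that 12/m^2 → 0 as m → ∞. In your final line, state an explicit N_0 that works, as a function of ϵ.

N_0 = (12/ϵ)^{1/2}

Fix ϵ > 0. For m ≥ 1, |12/m^2 − 0| = 12/m^2.
12/m^2 < ϵ ⇔ m^2 > 12/ϵ ⇔ m > (12/ϵ)^{1/2}.
Take N_0 = (12/ϵ)^{1/2}. Then m > N_0 implies 12/m^2 < ϵ.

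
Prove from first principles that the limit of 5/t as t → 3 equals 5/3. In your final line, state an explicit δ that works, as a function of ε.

Let ε > 0. We seek δ > 0 such that 0 < |t − 3| < δ implies |5/t − (5/3)| < ε.
|5/t − (5/3)| = 5·|3 − t|/(3·|t|) = 5|t − 3|/(3|t|).
Restrict δ ≤ 3/2. Then |t − 3| < 3/2 gives |t| > 3/2, so 3|t| > 9/2.
Then |5/t − (5/3)| < 5|t − 3|/(9/2), which is < ε when |t − 3| < (9/10)ε.
Take δ = min(3/2, (9/10)ε). Then 0 < |t − 3| < δ gives both |t − 3| < 3/2 and |t − 3| < (9/10)ε, so |5/t − (5/3)| < ε.

δ = min(3/2, (9/10)ε)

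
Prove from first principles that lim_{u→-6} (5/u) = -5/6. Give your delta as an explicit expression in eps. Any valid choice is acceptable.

delta = min(3, (18/5)eps)

Let eps > 0 be given. We seek delta > 0 such that 0 < |u + 6| < delta implies |5/u + 5/6| < eps.
|5/u + 5/6| = 5·|-6 − u|/(6·|u|) = 5|u + 6|/(6|u|).
Require delta ≤ 3 so that |u| > 6 − 3 = 3, hence 6|u| > 18.
Then |5/u + 5/6| < 5|u + 6|/18, which is < eps when |u + 6| < (18/5)eps.
Take delta = min(3, (18/5)eps). Then 0 < |u + 6| < delta gives both |u + 6| < 3 and |u + 6| < (18/5)eps, so |5/u + 5/6| < eps.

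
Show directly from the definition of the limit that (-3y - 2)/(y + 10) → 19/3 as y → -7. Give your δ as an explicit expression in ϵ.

δ = min(3/2, (9/56)ϵ)

Let ϵ > 0 be given. We want δ > 0 with 0 < |y + 7| < δ ⇒ |(-3y - 2)/(y + 10) − (19/3)| < ϵ.
Combining over a common denominator, (-3y - 2)/(y + 10) − (19/3) = [(-3y - 2)·3 − 19·(y + 10)] / [3·(y + 10)] = -28(y + 7) / (3(y + 10)).
So |(-3y - 2)/(y + 10) − (19/3)| = 28|y + 7| / (3·|y + 10|).
Restrict δ ≤ 3/2. Then |y + 7| < 3/2 gives |y + 10| = |(y + 7) + 3| ≥ 3 − 3/2 = 3/2.
Hence |(-3y - 2)/(y + 10) − (19/3)| < 28|y + 7|/(3·(3/2)) = (56/9)|y + 7|, which is < ϵ once |y + 7| < (9/56)ϵ.
Take δ = min(3/2, (9/56)ϵ). Then 0 < |y + 7| < δ forces both bounds, so |(-3y - 2)/(y + 10) − (19/3)| < ϵ.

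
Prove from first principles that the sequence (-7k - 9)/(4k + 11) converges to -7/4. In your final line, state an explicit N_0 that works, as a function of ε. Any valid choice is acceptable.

N_0 = (41/16)/ε

Suppose ε > 0. For k ≥ 1, |(-7k - 9)/(4k + 11) + 7/4| = |41|/(4(4k + 11)) = 41/(4(4k + 11)).
Since 4k + 11 ≥ 4k for k ≥ 1, this is ≤ 41/(4·4k) = (41/16)/k.
So |(-7k - 9)/(4k + 11) + 7/4| < ε whenever k > (41/16)/ε.
Take N_0 = (41/16)/ε. If k > N_0 then |(-7k - 9)/(4k + 11) + 7/4| ≤ (41/16)/k < ε.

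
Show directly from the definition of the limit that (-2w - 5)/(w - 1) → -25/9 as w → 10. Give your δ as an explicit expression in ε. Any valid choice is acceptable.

Let ε > 0 be given. We want δ > 0 with 0 < |w − 10| < δ ⇒ |(-2w - 5)/(w - 1) + 25/9| < ε.
Combining over a common denominator, (-2w - 5)/(w - 1) + 25/9 = [(-2w - 5)·9 − (-25)·(w - 1)] / [9·(w - 1)] = 7(w − 10) / (9(w - 1)).
So |(-2w - 5)/(w - 1) + 25/9| = 7|w − 10| / (9·|w − 1|).
Restrict δ ≤ 9/2. Then |w − 10| < 9/2 gives |w − 1| = |(w − 10) + 9| ≥ 9 − 9/2 = 9/2.
Hence |(-2w - 5)/(w - 1) + 25/9| < 7|w − 10|/(9·(9/2)) = (14/81)|w − 10|, which is < ε once |w − 10| < (81/14)ε.
Take δ = min(9/2, (81/14)ε). Then 0 < |w − 10| < δ forces both bounds, so |(-2w - 5)/(w - 1) + 25/9| < ε.

δ = min(9/2, (81/14)ε)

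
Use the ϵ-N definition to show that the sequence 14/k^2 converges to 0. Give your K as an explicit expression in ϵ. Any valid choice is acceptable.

Suppose ϵ > 0. For k ≥ 1, |14/k^2 − 0| = 14/k^2.
14/k^2 < ϵ ⇔ k^2 > 14/ϵ ⇔ k > (14/ϵ)^{1/2}.
Take K = (14/ϵ)^{1/2}. Then k > K implies 14/k^2 < ϵ.

K = (14/ϵ)^{1/2}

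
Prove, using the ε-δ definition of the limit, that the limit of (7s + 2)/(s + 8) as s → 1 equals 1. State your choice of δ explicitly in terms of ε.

Fix ε > 0. We want δ > 0 with 0 < |s − 1| < δ ⇒ |(7s + 2)/(s + 8) − 1| < ε.
Combining over a common denominator, (7s + 2)/(s + 8) − 1 = [(7s + 2)·9 − 9·(s + 8)] / [9·(s + 8)] = 54(s − 1) / (9(s + 8)).
So |(7s + 2)/(s + 8) − 1| = 54|s − 1| / (9·|s + 8|).
Restrict δ ≤ 9/2. Then |s − 1| < 9/2 gives |s + 8| = |(s − 1) + 9| ≥ 9 − 9/2 = 9/2.
Hence |(7s + 2)/(s + 8) − 1| < 54|s − 1|/(9·(9/2)) = (4/3)|s − 1|, which is < ε once |s − 1| < (3/4)ε.
Take δ = min(9/2, (3/4)ε). Then 0 < |s − 1| < δ forces both bounds, so |(7s + 2)/(s + 8) − 1| < ε.

δ = min(9/2, (3/4)ε)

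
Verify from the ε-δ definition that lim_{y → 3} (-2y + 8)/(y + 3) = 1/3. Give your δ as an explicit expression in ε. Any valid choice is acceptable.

δ = min(3, (9/7)ε)

Fix ε > 0. We want δ > 0 with 0 < |y − 3| < δ ⇒ |(-2y + 8)/(y + 3) − (1/3)| < ε.
Combining over a common denominator, (-2y + 8)/(y + 3) − (1/3) = [(-2y + 8)·6 − 2·(y + 3)] / [6·(y + 3)] = -14(y − 3) / (6(y + 3)).
So |(-2y + 8)/(y + 3) − (1/3)| = 14|y − 3| / (6·|y + 3|).
Require δ ≤ 3, so |y + 3| ≥ |6| − |y − 3| > 6 − 3 = 3.
Hence |(-2y + 8)/(y + 3) − (1/3)| < 14|y − 3|/(6·3) = (7/9)|y − 3|, which is < ε once |y − 3| < (9/7)ε.
Take δ = min(3, (9/7)ε). Then 0 < |y − 3| < δ forces both bounds, so |(-2y + 8)/(y + 3) − (1/3)| < ε.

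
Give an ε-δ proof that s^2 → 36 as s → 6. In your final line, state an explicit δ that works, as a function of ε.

Let ε > 0 be given. We seek δ > 0 with 0 < |s − 6| < δ ⇒ |s^2 − 36| < ε.
Factor: s^2 − 36 = (s − 6)(s + 6), so |s^2 − 36| = |s − 6|·|s + 6|.
Restrict δ ≤ 1. Then |s − 6| < 1 gives |s| < 7, so by the triangle inequality |s + 6| ≤ 7 + 6 = 13.
Hence |s^2 − 36| ≤ 13|s − 6|, which is < ε once |s − 6| < ε/13.
Take δ = min(1, ε/13). If 0 < |s − 6| < δ then both bounds hold and |s^2 − 36| ≤ 13|s − 6| < 13·(ε/13) = ε.

δ = min(1, ε/13)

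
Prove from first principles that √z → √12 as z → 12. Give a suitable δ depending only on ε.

δ = min(12, √12·ε)

Suppose ε > 0. We want δ > 0 such that 0 < |z − 12| < δ implies |√z − √12| < ε.
Multiplying by the conjugate, |√z − √12| = |z − 12|/(√z + √12).
Restrict δ ≤ 12 so that |z − 12| < 12 forces z > 0, and then √z + √12 > √12.
Hence |√z − √12| < |z − 12|/√12, which is < ε once |z − 12| < √12·ε.
Take δ = min(12, √12·ε). If 0 < |z − 12| < δ then z > 0 and |√z − √12| < |z − 12|/√12 < ε.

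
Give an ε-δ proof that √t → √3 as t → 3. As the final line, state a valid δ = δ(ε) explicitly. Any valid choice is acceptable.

δ = min(3, √3·ε)

Fix ε > 0. We want δ > 0 such that 0 < |t − 3| < δ implies |√t − √3| < ε.
Multiplying by the conjugate, |√t − √3| = |t − 3|/(√t + √3).
Restrict δ ≤ 3 so that |t − 3| < 3 forces t > 0, and then √t + √3 > √3.
Hence |√t − √3| < |t − 3|/√3, which is < ε once |t − 3| < √3·ε.
Take δ = min(3, √3·ε). If 0 < |t − 3| < δ then t > 0 and |√t − √3| < |t − 3|/√3 < ε.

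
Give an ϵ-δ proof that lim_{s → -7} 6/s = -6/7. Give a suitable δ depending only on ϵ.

δ = min(7/2, (49/12)ϵ)

Suppose ϵ > 0. We seek δ > 0 such that 0 < |s + 7| < δ implies |6/s + 6/7| < ϵ.
|6/s + 6/7| = 6·|-7 − s|/(7·|s|) = 6|s + 7|/(7|s|).
Require δ ≤ 7/2 so that |s| > 7 − 7/2 = 7/2, hence 7|s| > 49/2.
Then |6/s + 6/7| < 6|s + 7|/(49/2), which is < ϵ when |s + 7| < (49/12)ϵ.
Take δ = min(7/2, (49/12)ϵ). Then 0 < |s + 7| < δ gives both |s + 7| < 7/2 and |s + 7| < (49/12)ϵ, so |6/s + 6/7| < ϵ.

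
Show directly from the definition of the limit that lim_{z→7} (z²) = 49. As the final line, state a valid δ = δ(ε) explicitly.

Let ε > 0. We seek δ > 0 with 0 < |z − 7| < δ ⇒ |z² − 49| < ε.
Factor: z² − 49 = (z − 7)(z + 7), so |z² − 49| = |z − 7|·|z + 7|.
Restrict δ ≤ 1. Then |z − 7| < 1 gives |z| < 8, so by the triangle inequality |z + 7| ≤ 8 + 7 = 15.
Hence |z² − 49| ≤ 15|z − 7|, which is < ε once |z − 7| < ε/15.
Take δ = min(1, ε/15). If 0 < |z − 7| < δ then both bounds hold and |z² − 49| ≤ 15|z − 7| < 15·(ε/15) = ε.

δ = min(1, ε/15)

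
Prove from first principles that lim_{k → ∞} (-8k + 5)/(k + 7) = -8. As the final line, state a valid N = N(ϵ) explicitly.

Let ϵ > 0 be given. For k ≥ 1, |(-8k + 5)/(k + 7) + 8| = |61|/((k + 7)) = 61/((k + 7)).
Since k + 7 ≥ k for k ≥ 1, this is ≤ 61/(k) = 61/k.
So |(-8k + 5)/(k + 7) + 8| < ϵ whenever k > 61/ϵ.
Take N = 61/ϵ. If k > N then |(-8k + 5)/(k + 7) + 8| ≤ 61/k < ϵ.

N = 61/ϵ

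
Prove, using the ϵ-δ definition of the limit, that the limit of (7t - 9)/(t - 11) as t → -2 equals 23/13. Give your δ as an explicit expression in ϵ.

δ = min(13/2, (169/136)ϵ)

Suppose ϵ > 0. We want δ > 0 with 0 < |t + 2| < δ ⇒ |(7t - 9)/(t - 11) − (23/13)| < ϵ.
Combining over a common denominator, (7t - 9)/(t - 11) − (23/13) = [(7t - 9)·(-13) − (-23)·(t - 11)] / [(-13)·(t - 11)] = -68(t + 2) / ((-13)(t - 11)).
So |(7t - 9)/(t - 11) − (23/13)| = 68|t + 2| / (13·|t − 11|).
Require δ ≤ 13/2, so |t − 11| ≥ |-13| − |t + 2| > 13 − 13/2 = 13/2.
Hence |(7t - 9)/(t - 11) − (23/13)| < 68|t + 2|/(13·(13/2)) = (136/169)|t + 2|, which is < ϵ once |t + 2| < (169/136)ϵ.
Take δ = min(13/2, (169/136)ϵ). Then 0 < |t + 2| < δ forces both bounds, so |(7t - 9)/(t - 11) − (23/13)| < ϵ.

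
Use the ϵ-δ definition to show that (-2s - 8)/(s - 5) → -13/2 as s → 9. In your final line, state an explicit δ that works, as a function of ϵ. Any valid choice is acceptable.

δ = min(2, (4/9)ϵ)

Fix ϵ > 0. We want δ > 0 with 0 < |s − 9| < δ ⇒ |(-2s - 8)/(s - 5) + 13/2| < ϵ.
Combining over a common denominator, (-2s - 8)/(s - 5) + 13/2 = [(-2s - 8)·4 − (-26)·(s - 5)] / [4·(s - 5)] = 18(s − 9) / (4(s - 5)).
So |(-2s - 8)/(s - 5) + 13/2| = 18|s − 9| / (4·|s − 5|).
Restrict δ ≤ 2. Then |s − 9| < 2 gives |s − 5| = |(s − 9) + 4| ≥ 4 − 2 = 2.
Hence |(-2s - 8)/(s - 5) + 13/2| < 18|s − 9|/(4·2) = (9/4)|s − 9|, which is < ϵ once |s − 9| < (4/9)ϵ.
Take δ = min(2, (4/9)ϵ). Then 0 < |s − 9| < δ forces both bounds, so |(-2s - 8)/(s - 5) + 13/2| < ϵ.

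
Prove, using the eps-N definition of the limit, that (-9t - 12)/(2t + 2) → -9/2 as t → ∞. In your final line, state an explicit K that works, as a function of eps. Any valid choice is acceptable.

Let eps > 0 be given. We seek K > 0 such that t > K implies |(-9t - 12)/(2t + 2) + 9/2| < eps.
(-9t - 12)/(2t + 2) + 9/2 = (2(-9t - 12) − (-9)(2t + 2)) / (2(2t + 2)) = -6/(2(2t + 2)).
For t > 0 we have 2t + 2 > 2t, so |(-9t - 12)/(2t + 2) + 9/2| = 6/(2(2t + 2)) < 6/(2·2t) = (3/2)/t.
Thus |(-9t - 12)/(2t + 2) + 9/2| < eps whenever t > (3/2)/eps.
Take K = (3/2)/eps. If t > K then |(-9t - 12)/(2t + 2) + 9/2| < (3/2)/t < eps.

K = (3/2)/eps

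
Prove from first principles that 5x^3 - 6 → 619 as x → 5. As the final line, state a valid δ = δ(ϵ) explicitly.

δ = min(2, ϵ/545)

Let ϵ > 0. We want δ > 0 such that 0 < |x − 5| < δ implies |(5x^3 - 6) − 619| < ϵ.
(5x^3 - 6) − 619 = 5x^3 - 625 = (x − 5)(5x^2 + 25x + 125).
So |(5x^3 - 6) − 619| = |x − 5|·|5x^2 + 25x + 125|.
Require δ ≤ 2. Then |x − 5| < 2 gives |x| < 7, and by the triangle inequality |5x^2 + 25x + 125| ≤ 5·7^2 + 25·7 + 125 = 545.
Hence |(5x^3 - 6) − 619| ≤ 545|x − 5| < ϵ provided |x − 5| < ϵ/545.
Take δ = min(2, ϵ/545). Then 0 < |x − 5| < δ gives both |x − 5| < 2 and |x − 5| < ϵ/545, so |(5x^3 - 6) − 619| < ϵ.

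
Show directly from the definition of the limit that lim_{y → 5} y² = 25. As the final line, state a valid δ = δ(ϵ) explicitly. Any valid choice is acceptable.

δ = min(1, ϵ/11)

Fix ϵ > 0. We seek δ > 0 with 0 < |y − 5| < δ ⇒ |y² − 25| < ϵ.
Factor: y² − 25 = (y − 5)(y + 5), so |y² − 25| = |y − 5|·|y + 5|.
Restrict δ ≤ 1. Then |y − 5| < 1 gives |y| < 6, so by the triangle inequality |y + 5| ≤ 6 + 5 = 11.
Hence |y² − 25| ≤ 11|y − 5|, which is < ϵ once |y − 5| < ϵ/11.
Take δ = min(1, ϵ/11). If 0 < |y − 5| < δ then both bounds hold and |y² − 25| ≤ 11|y − 5| < 11·(ϵ/11) = ϵ.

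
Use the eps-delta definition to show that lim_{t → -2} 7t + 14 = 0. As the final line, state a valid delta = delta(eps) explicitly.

delta = eps/7

Let eps > 0 be given. We need delta > 0 so that 0 < |t + 2| < delta implies |(7t + 14)| < eps.
|(7t + 14)| = |7t + 14| = 7|t + 2|.
So 7|t + 2| < eps exactly when |t + 2| < eps/7.
Take delta = eps/7. If 0 < |t + 2| < delta then |(7t + 14)| = 7|t + 2| < 7·(eps/7) = eps.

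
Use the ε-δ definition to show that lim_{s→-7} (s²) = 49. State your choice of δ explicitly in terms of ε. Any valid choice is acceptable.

Suppose ε > 0. We seek δ > 0 with 0 < |s + 7| < δ ⇒ |s² − 49| < ε.
Factor: s² − 49 = (s + 7)(s - 7), so |s² − 49| = |s + 7|·|s - 7|.
Impose δ ≤ 1 so that |s| < 8; then |s - 7| ≤ 15.
Hence |s² − 49| ≤ 15|s + 7|, which is < ε once |s + 7| < ε/15.
Take δ = min(1, ε/15). If 0 < |s + 7| < δ then both bounds hold and |s² − 49| ≤ 15|s + 7| < 15·(ε/15) = ε.

δ = min(1, ε/15)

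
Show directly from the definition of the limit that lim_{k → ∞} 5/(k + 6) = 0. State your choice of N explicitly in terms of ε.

Let ε > 0. For k ≥ 1, |5/(k + 6) − 0| = 5/(k + 6) ≤ 5/k.
We need 5/k < ε, i.e. k > 5/ε.
Take N = 5/ε. If k > N then |5/(k + 6)| ≤ 5/k < ε.

N = 5/ε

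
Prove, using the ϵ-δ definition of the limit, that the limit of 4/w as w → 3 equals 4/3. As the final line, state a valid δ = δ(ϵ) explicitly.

Let ϵ > 0 be given. We seek δ > 0 such that 0 < |w − 3| < δ implies |4/w − (4/3)| < ϵ.
|4/w − (4/3)| = 4·|3 − w|/(3·|w|) = 4|w − 3|/(3|w|).
Require δ ≤ 3/2 so that |w| > 3 − 3/2 = 3/2, hence 3|w| > 9/2.
Then |4/w − (4/3)| < 4|w − 3|/(9/2), which is < ϵ when |w − 3| < (9/8)ϵ.
Take δ = min(3/2, (9/8)ϵ). Then 0 < |w − 3| < δ gives both |w − 3| < 3/2 and |w − 3| < (9/8)ϵ, so |4/w − (4/3)| < ϵ.

δ = min(3/2, (9/8)ϵ)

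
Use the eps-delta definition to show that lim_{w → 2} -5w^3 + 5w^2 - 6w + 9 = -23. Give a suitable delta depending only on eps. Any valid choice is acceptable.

Let eps > 0. We want delta > 0 such that 0 < |w − 2| < delta implies |(-5w^3 + 5w^2 - 6w + 9) + 23| < eps.
(-5w^3 + 5w^2 - 6w + 9) + 23 = -5w^3 + 5w^2 - 6w + 32 = (w − 2)(-5w^2 - 5w - 16).
So |(-5w^3 + 5w^2 - 6w + 9) + 23| = |w − 2|·|-5w^2 - 5w - 16|.
Assume first that |w − 2| < 2, so |w| < 4. Then |-5w^2 - 5w - 16| ≤ 5·4^2 + 5·4 + 16 = 116.
Hence |(-5w^3 + 5w^2 - 6w + 9) + 23| ≤ 116|w − 2| < eps provided |w − 2| < eps/116.
Take delta = min(2, eps/116). Then 0 < |w − 2| < delta gives both |w − 2| < 2 and |w − 2| < eps/116, so |(-5w^3 + 5w^2 - 6w + 9) + 23| < eps.

delta = min(2, eps/116)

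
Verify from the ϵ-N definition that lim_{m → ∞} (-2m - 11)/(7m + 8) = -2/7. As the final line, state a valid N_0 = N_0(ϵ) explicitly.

Let ϵ > 0. For m ≥ 1, |(-2m - 11)/(7m + 8) + 2/7| = |-61|/(7(7m + 8)) = 61/(7(7m + 8)).
Since 7m + 8 ≥ 7m for m ≥ 1, this is ≤ 61/(7·7m) = (61/49)/m.
So |(-2m - 11)/(7m + 8) + 2/7| < ϵ whenever m > (61/49)/ϵ.
Take N_0 = (61/49)/ϵ. If m > N_0 then |(-2m - 11)/(7m + 8) + 2/7| ≤ (61/49)/m < ϵ.

N_0 = (61/49)/ϵ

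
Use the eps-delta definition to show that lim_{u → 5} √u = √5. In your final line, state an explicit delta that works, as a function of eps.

Fix eps > 0. We want delta > 0 such that 0 < |u − 5| < delta implies |√u − √5| < eps.
Multiplying by the conjugate, |√u − √5| = |u − 5|/(√u + √5).
Restrict delta ≤ 5 so that |u − 5| < 5 forces u > 0, and then √u + √5 > √5.
Hence |√u − √5| < |u − 5|/√5, which is < eps once |u − 5| < √5·eps.
Take delta = min(5, √5·eps). If 0 < |u − 5| < delta then u > 0 and |√u − √5| < |u − 5|/√5 < eps.

delta = min(5, √5·eps)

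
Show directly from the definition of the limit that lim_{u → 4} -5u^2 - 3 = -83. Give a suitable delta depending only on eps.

delta = min(1, eps/45)

Let eps > 0. We want delta > 0 such that 0 < |u − 4| < delta implies |(-5u^2 - 3) + 83| < eps.
(-5u^2 - 3) + 83 = -5u^2 + 80 = (u − 4)(-5u - 20).
So |(-5u^2 - 3) + 83| = |u − 4|·|-5u - 20|.
Assume first that |u − 4| < 1, so |u| < 5. Then |-5u - 20| ≤ 5·5 + 20 = 45.
Hence |(-5u^2 - 3) + 83| ≤ 45|u − 4| < eps provided |u − 4| < eps/45.
Choosing delta = min(1, eps/45) ensures both conditions, hence |(-5u^2 - 3) + 83| < eps.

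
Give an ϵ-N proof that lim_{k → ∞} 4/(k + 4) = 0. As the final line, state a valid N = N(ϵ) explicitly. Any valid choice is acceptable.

N = 4/ϵ

Fix ϵ > 0. For k ≥ 1, |4/(k + 4) − 0| = 4/(k + 4) ≤ 4/k.
We need 4/k < ϵ, i.e. k > 4/ϵ.
Take N = 4/ϵ. If k > N then |4/(k + 4)| ≤ 4/k < ϵ.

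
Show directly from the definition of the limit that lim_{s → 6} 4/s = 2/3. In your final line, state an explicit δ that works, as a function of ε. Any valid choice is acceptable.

δ = min(3, (9/2)ε)

Fix ε > 0. We seek δ > 0 such that 0 < |s − 6| < δ implies |4/s − (2/3)| < ε.
|4/s − (2/3)| = 4·|6 − s|/(6·|s|) = 4|s − 6|/(6|s|).
Restrict δ ≤ 3. Then |s − 6| < 3 gives |s| > 3, so 6|s| > 18.
Then |4/s − (2/3)| < 4|s − 6|/18, which is < ε when |s − 6| < (9/2)ε.
Take δ = min(3, (9/2)ε). Then 0 < |s − 6| < δ gives both |s − 6| < 3 and |s − 6| < (9/2)ε, so |4/s − (2/3)| < ε.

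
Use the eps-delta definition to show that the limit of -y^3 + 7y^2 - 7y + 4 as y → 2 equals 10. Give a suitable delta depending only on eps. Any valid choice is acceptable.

Let eps > 0 be given. We want delta > 0 such that 0 < |y − 2| < delta implies |(-y^3 + 7y^2 - 7y + 4) − 10| < eps.
(-y^3 + 7y^2 - 7y + 4) − 10 = -y^3 + 7y^2 - 7y - 6 = (y − 2)(-y^2 + 5y + 3).
So |(-y^3 + 7y^2 - 7y + 4) − 10| = |y − 2|·|-y^2 + 5y + 3|.
Require delta ≤ 1. Then |y − 2| < 1 gives |y| < 3, and by the triangle inequality |-y^2 + 5y + 3| ≤ 3^2 + 5·3 + 3 = 27.
Hence |(-y^3 + 7y^2 - 7y + 4) − 10| ≤ 27|y − 2| < eps provided |y − 2| < eps/27.
Take delta = min(1, eps/27). Then 0 < |y − 2| < delta gives both |y − 2| < 1 and |y − 2| < eps/27, so |(-y^3 + 7y^2 - 7y + 4) − 10| < eps.

delta = min(1, eps/27)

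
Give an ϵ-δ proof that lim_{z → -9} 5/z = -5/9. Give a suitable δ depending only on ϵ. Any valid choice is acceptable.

Let ϵ > 0 be given. We seek δ > 0 such that 0 < |z + 9| < δ implies |5/z + 5/9| < ϵ.
|5/z + 5/9| = 5·|-9 − z|/(9·|z|) = 5|z + 9|/(9|z|).
Restrict δ ≤ 9/2. Then |z + 9| < 9/2 gives |z| > 9/2, so 9|z| > 81/2.
Then |5/z + 5/9| < 5|z + 9|/(81/2), which is < ϵ when |z + 9| < (81/10)ϵ.
Take δ = min(9/2, (81/10)ϵ). Then 0 < |z + 9| < δ gives both |z + 9| < 9/2 and |z + 9| < (81/10)ϵ, so |5/z + 5/9| < ϵ.

δ = min(9/2, (81/10)ϵ)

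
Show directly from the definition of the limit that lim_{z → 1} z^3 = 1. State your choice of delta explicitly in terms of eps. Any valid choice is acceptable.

Fix eps > 0. We seek delta > 0 with 0 < |z − 1| < delta ⇒ |z^3 − 1| < eps.
Factor: z^3 − 1 = (z − 1)(z^2 + z + 1), so |z^3 − 1| = |z − 1|·|z^2 + z + 1|.
Impose delta ≤ 1 so that |z| < 2; then |z^2 + z + 1| ≤ 7.
Hence |z^3 − 1| ≤ 7|z − 1|, which is < eps once |z − 1| < eps/7.
Take delta = min(1, eps/7). If 0 < |z − 1| < delta then both bounds hold and |z^3 − 1| ≤ 7|z − 1| < 7·(eps/7) = eps.

delta = min(1, eps/7)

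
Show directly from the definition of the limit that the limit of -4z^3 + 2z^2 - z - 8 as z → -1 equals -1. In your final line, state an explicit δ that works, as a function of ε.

δ = min(1, ε/35)

Fix ε > 0. We want δ > 0 such that 0 < |z + 1| < δ implies |(-4z^3 + 2z^2 - z - 8) + 1| < ε.
(-4z^3 + 2z^2 - z - 8) + 1 = -4z^3 + 2z^2 - z - 7 = (z + 1)(-4z^2 + 6z - 7).
So |(-4z^3 + 2z^2 - z - 8) + 1| = |z + 1|·|-4z^2 + 6z - 7|.
Assume first that |z + 1| < 1, so |z| < 2. Then |-4z^2 + 6z - 7| ≤ 4·2^2 + 6·2 + 7 = 35.
Hence |(-4z^3 + 2z^2 - z - 8) + 1| ≤ 35|z + 1| < ε provided |z + 1| < ε/35.
Take δ = min(1, ε/35). Then 0 < |z + 1| < δ gives both |z + 1| < 1 and |z + 1| < ε/35, so |(-4z^3 + 2z^2 - z - 8) + 1| < ε.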